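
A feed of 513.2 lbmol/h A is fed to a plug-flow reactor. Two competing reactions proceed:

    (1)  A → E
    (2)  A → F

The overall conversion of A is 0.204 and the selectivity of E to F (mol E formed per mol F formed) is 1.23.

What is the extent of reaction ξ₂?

ξ₂ = 46.9 lbmol/h

Conversion of A: A consumed = 0.204 × 513.2 = 104.7 lbmol/h = 1ξ₁ + 1ξ₂.
Selectivity: 1ξ₁ / (1ξ₂) = 1.23 → ξ₁ = 1.23 ξ₂.
Substitute: (1·1.23 + 1) ξ₂ = 104.7 → ξ₂ = 46.95 lbmol/h, ξ₁ = 57.75 lbmol/h.
Outlet amounts (n = n₀ + Σ ν·ξ):
  A: 513.2 − 1(57.75) − 1(46.95) = 408.5
  E: 0 + 1(57.75) = 57.75
  F: 0 + 1(46.95) = 46.95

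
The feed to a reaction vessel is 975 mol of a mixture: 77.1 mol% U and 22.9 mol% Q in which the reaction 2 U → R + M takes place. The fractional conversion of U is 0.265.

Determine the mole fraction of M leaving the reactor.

0.102

U reacted = 0.265 × 751.7 = 199.2 mol; ν_U = −2, so ξ = 199.2/2 = 99.6 mol.
Outlet amounts (n = n₀ + ν ξ):
  U: 751.7 − 2(99.6) = 552.5
  R: 0 + 1(99.6) = 99.6
  M: 0 + 1(99.6) = 99.6
  Q: 223.3 (inert)
Total out = 975 mol; y_M = 99.6 / 975 = 0.1022.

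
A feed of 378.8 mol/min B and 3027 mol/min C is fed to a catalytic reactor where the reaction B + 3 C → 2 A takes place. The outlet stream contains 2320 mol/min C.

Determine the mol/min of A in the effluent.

For C: n = n₀ − 3ξ → 2320 = 3027 − 3ξ, giving ξ = 235.7 mol/min.
Outlet amounts (n = n₀ + ν ξ):
  B: 378.8 − 1(235.7) = 143.1
  C: 3027 − 3(235.7) = 2320
  A: 0 + 2(235.7) = 471.3

471 mol/min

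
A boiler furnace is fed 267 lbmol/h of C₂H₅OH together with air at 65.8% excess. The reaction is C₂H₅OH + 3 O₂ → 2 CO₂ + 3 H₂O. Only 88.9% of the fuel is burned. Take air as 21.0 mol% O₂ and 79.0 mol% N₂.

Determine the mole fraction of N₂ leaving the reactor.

0.732

Stoichiometric O₂ = 3 × 267 = 801 lbmol/h; O₂ fed = 801 × 1.658 = 1328 lbmol/h.
N₂ fed = 1328 × 79/21 = 4996 lbmol/h.
Fuel reacted = 0.889 × 267 → ξ = 237.4 lbmol/h.
Outlet (n = n₀ + ν ξ):
  C₂H₅OH: 267 − 1(237.4) = 29.64
  O₂: 1328 − 3(237.4) = 616
  N₂: 4996 (inert)
  CO₂: 0 + 2(237.4) = 474.7
  H₂O: 0 + 3(237.4) = 712.1
Total out = 6828 lbmol/h; y_N₂ = 4996 / 6828 = 0.7316.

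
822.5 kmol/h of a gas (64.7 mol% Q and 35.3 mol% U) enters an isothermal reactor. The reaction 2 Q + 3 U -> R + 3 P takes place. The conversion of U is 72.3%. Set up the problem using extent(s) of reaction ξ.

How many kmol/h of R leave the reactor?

U reacted = 0.723 × 290.3 = 209.9 kmol/h; ν_U = −3, so ξ = 209.9/3 = 69.97 kmol/h.
Outlet amounts (n = n₀ + ν ξ):
  Q: 532.2 − 2(69.97) = 392.2
  U: 290.3 − 3(69.97) = 80.42
  R: 0 + 1(69.97) = 69.97
  P: 0 + 3(69.97) = 209.9

70 kmol/h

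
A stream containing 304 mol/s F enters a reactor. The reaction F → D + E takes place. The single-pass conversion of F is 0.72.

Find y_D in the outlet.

F reacted = 0.72 × 304 = 218.9 mol/s; ν_F = −1, so ξ = 218.9/1 = 218.9 mol/s.
Outlet amounts (n = n₀ + ν ξ):
  F: 304 − 1(218.9) = 85.12
  D: 0 + 1(218.9) = 218.9
  E: 0 + 1(218.9) = 218.9
Total out = 522.9 mol/s; y_D = 218.9 / 522.9 = 0.4186.

0.419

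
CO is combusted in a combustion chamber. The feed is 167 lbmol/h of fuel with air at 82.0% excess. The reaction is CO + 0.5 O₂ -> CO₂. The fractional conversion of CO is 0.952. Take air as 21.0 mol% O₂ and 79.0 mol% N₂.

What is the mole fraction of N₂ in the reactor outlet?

Stoichiometric O₂ = 0.5 × 167 = 83.5 lbmol/h; O₂ fed = 83.5 × 1.820 = 152 lbmol/h.
N₂ fed = 152 × 79/21 = 571.7 lbmol/h.
Fuel reacted = 0.952 × 167 → ξ = 159 lbmol/h.
Outlet (n = n₀ + ν ξ):
  CO: 167 − 1(159) = 8.016
  O₂: 152 − 0.5(159) = 72.48
  N₂: 571.7 (inert)
  CO₂: 0 + 1(159) = 159
Total out = 811.2 lbmol/h; y_N₂ = 571.7 / 811.2 = 0.7048.

0.705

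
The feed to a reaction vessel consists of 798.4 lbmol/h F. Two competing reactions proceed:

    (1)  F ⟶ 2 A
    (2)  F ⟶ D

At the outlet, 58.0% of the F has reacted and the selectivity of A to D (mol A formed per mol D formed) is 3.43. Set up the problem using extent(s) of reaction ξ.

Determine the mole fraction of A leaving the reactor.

Conversion of F: F consumed = 0.58 × 798.4 = 463.1 lbmol/h = 1ξ₁ + 1ξ₂.
Selectivity: 2ξ₁ / (1ξ₂) = 3.43 → ξ₁ = 1.715 ξ₂.
Substitute: (1·1.715 + 1) ξ₂ = 463.1 → ξ₂ = 170.6 lbmol/h, ξ₁ = 292.5 lbmol/h.
Outlet amounts (n = n₀ + Σ ν·ξ):
  F: 798.4 − 1(292.5) − 1(170.6) = 335.3
  A: 0 + 2(292.5) = 585
  D: 0 + 1(170.6) = 170.6
Total out = 1091 lbmol/h; y_A = 585 / 1091 = 0.5363.

0.536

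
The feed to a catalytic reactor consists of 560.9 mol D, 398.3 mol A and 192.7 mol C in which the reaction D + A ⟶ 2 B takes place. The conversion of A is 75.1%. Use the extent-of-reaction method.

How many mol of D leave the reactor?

262 mol

A reacted = 0.751 × 398.3 = 299.1 mol; ν_A = −1, so ξ = 299.1/1 = 299.1 mol.
Outlet amounts (n = n₀ + ν ξ):
  D: 560.9 − 1(299.1) = 261.8
  A: 398.3 − 1(299.1) = 99.18
  B: 0 + 2(299.1) = 598.2
  C: 192.7 (inert)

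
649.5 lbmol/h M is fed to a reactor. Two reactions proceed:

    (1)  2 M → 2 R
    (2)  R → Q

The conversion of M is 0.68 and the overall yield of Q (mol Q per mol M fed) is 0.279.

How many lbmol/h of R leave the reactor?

260 lbmol/h

Conversion of M: M consumed = 2ξ₁ = 0.68 × 649.5 → ξ₁ = 220.8 lbmol/h.
Yield of Q: 1ξ₂ / 649.5 = 0.279 → ξ₂ = 181.2 lbmol/h.
Outlet amounts (n = n₀ + Σ ν·ξ):
  M: 649.5 − 2(220.8) = 207.8
  R: 0 + 2(220.8) − 1(181.2) = 260.4
  Q: 0 + 1(181.2) = 181.2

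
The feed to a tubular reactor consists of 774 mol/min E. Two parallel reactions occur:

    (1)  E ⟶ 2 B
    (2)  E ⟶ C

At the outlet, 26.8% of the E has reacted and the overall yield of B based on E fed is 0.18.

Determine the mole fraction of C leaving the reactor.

Yield of B: 2ξ₁ / 774 = 0.18 → ξ₁ = 69.66 mol/min.
Conversion of E: 1ξ₁ + 1ξ₂ = 0.268 × 774 = 207.4 → ξ₂ = 137.8 mol/min.
Outlet amounts (n = n₀ + Σ ν·ξ):
  E: 774 − 1(69.66) − 1(137.8) = 566.6
  B: 0 + 2(69.66) = 139.3
  C: 0 + 1(137.8) = 137.8
Total out = 843.7 mol/min; y_C = 137.8 / 843.7 = 0.1633.

0.163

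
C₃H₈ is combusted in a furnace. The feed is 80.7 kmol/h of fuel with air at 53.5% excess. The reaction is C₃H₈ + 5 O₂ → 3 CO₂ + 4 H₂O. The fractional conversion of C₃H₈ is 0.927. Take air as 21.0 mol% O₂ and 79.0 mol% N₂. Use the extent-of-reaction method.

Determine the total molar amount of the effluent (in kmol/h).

3100 kmol/h

Stoichiometric O₂ = 5 × 80.7 = 403.5 kmol/h; O₂ fed = 403.5 × 1.535 = 619.4 kmol/h.
N₂ fed = 619.4 × 79/21 = 2330 kmol/h.
Fuel reacted = 0.927 × 80.7 → ξ = 74.81 kmol/h.
Outlet (n = n₀ + ν ξ):
  C₃H₈: 80.7 − 1(74.81) = 5.891
  O₂: 619.4 − 5(74.81) = 245.3
  N₂: 2330 (inert)
  CO₂: 0 + 3(74.81) = 224.4
  H₂O: 0 + 4(74.81) = 299.2
Total out = 5.891 + 245.3 + 2330 + 224.4 + 299.2 = 3105 kmol/h.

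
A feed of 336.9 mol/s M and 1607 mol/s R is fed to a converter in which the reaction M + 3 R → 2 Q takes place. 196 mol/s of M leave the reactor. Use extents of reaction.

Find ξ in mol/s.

ξ = 141 mol/s

For M: n = n₀ − 1ξ → 196 = 336.9 − 1ξ, giving ξ = 140.9 mol/s.
Outlet amounts (n = n₀ + ν ξ):
  M: 336.9 − 1(140.9) = 196
  R: 1607 − 3(140.9) = 1184
  Q: 0 + 2(140.9) = 281.8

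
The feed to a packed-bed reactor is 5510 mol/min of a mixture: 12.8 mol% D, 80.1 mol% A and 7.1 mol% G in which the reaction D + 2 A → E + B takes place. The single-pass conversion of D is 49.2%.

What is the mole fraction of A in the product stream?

0.72

D reacted = 0.492 × 705.3 = 347 mol/min; ν_D = −1, so ξ = 347/1 = 347 mol/min.
Outlet amounts (n = n₀ + ν ξ):
  D: 705.3 − 1(347) = 358.3
  A: 4414 − 2(347) = 3720
  E: 0 + 1(347) = 347
  B: 0 + 1(347) = 347
  G: 391.2 (inert)
Total out = 5163 mol/min; y_A = 3720 / 5163 = 0.7204.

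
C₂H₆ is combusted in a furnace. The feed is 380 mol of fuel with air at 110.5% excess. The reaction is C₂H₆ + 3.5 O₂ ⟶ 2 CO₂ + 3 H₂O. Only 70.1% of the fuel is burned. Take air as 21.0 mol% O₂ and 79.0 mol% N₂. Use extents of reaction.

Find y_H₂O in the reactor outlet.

Stoichiometric O₂ = 3.5 × 380 = 1330 mol; O₂ fed = 1330 × 2.105 = 2800 mol.
N₂ fed = 2800 × 79/21 = 10530 mol.
Fuel reacted = 0.701 × 380 → ξ = 266.4 mol.
Outlet (n = n₀ + ν ξ):
  C₂H₆: 380 − 1(266.4) = 113.6
  O₂: 2800 − 3.5(266.4) = 1867
  N₂: 10530 (inert)
  CO₂: 0 + 2(266.4) = 532.8
  H₂O: 0 + 3(266.4) = 799.1
Total out = 13840 mol; y_H₂O = 799.1 / 13840 = 0.05772.

0.0577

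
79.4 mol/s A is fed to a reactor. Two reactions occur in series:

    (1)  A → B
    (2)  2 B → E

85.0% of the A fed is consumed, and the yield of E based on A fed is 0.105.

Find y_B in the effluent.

0.715

Conversion of A: A consumed = 1ξ₁ = 0.85 × 79.4 → ξ₁ = 67.49 mol/s.
Yield of E: 1ξ₂ / 79.4 = 0.105 → ξ₂ = 8.337 mol/s.
Outlet amounts (n = n₀ + Σ ν·ξ):
  A: 79.4 − 1(67.49) = 11.91
  B: 0 + 1(67.49) − 2(8.337) = 50.82
  E: 0 + 1(8.337) = 8.337
Total out = 71.06 mol/s; y_B = 50.82 / 71.06 = 0.7151.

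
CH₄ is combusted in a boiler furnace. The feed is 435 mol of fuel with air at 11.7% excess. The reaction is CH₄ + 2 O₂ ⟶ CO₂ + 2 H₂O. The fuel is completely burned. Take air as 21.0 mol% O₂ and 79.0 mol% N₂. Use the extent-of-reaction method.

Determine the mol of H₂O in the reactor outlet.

870 mol

Stoichiometric O₂ = 2 × 435 = 870 mol; O₂ fed = 870 × 1.117 = 971.8 mol.
N₂ fed = 971.8 × 79/21 = 3656 mol.
Fuel reacted = 1 × 435 → ξ = 435 mol.
Outlet (n = n₀ + ν ξ):
  CH₄: 435 − 1(435) = 0
  O₂: 971.8 − 2(435) = 101.8
  N₂: 3656 (inert)
  CO₂: 0 + 1(435) = 435
  H₂O: 0 + 2(435) = 870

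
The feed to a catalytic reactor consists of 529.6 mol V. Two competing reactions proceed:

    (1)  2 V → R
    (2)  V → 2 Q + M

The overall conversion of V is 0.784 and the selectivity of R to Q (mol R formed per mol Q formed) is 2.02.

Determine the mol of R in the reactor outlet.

185 mol

Conversion of V: V consumed = 0.784 × 529.6 = 415.2 mol = 2ξ₁ + 1ξ₂.
Selectivity: 1ξ₁ / (2ξ₂) = 2.02 → ξ₁ = 4.04 ξ₂.
Substitute: (2·4.04 + 1) ξ₂ = 415.2 → ξ₂ = 45.73 mol, ξ₁ = 184.7 mol.
Outlet amounts (n = n₀ + Σ ν·ξ):
  V: 529.6 − 2(184.7) − 1(45.73) = 114.4
  R: 0 + 1(184.7) = 184.7
  Q: 0 + 2(45.73) = 91.46
  M: 0 + 1(45.73) = 45.73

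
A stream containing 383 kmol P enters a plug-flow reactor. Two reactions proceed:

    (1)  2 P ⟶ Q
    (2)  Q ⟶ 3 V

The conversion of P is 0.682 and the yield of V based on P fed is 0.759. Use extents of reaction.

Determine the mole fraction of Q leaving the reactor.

Conversion of P: P consumed = 2ξ₁ = 0.682 × 383 → ξ₁ = 130.6 kmol.
Yield of V: 3ξ₂ / 383 = 0.759 → ξ₂ = 96.9 kmol.
Outlet amounts (n = n₀ + Σ ν·ξ):
  P: 383 − 2(130.6) = 121.8
  Q: 0 + 1(130.6) − 1(96.9) = 33.7
  V: 0 + 3(96.9) = 290.7
Total out = 446.2 kmol; y_Q = 33.7 / 446.2 = 0.07554.

0.0755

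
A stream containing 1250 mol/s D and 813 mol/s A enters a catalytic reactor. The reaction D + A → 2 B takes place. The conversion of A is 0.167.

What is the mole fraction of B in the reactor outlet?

0.132

A reacted = 0.167 × 813 = 135.8 mol/s; ν_A = −1, so ξ = 135.8/1 = 135.8 mol/s.
Outlet amounts (n = n₀ + ν ξ):
  D: 1250 − 1(135.8) = 1114
  A: 813 − 1(135.8) = 677.2
  B: 0 + 2(135.8) = 271.5
Total out = 2063 mol/s; y_B = 271.5 / 2063 = 0.1316.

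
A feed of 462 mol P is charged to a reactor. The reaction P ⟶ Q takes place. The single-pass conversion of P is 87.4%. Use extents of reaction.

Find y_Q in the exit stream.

0.874

P reacted = 0.874 × 462 = 403.8 mol; ν_P = −1, so ξ = 403.8/1 = 403.8 mol.
Outlet amounts (n = n₀ + ν ξ):
  P: 462 − 1(403.8) = 58.21
  Q: 0 + 1(403.8) = 403.8
Total out = 462 mol; y_Q = 403.8 / 462 = 0.874.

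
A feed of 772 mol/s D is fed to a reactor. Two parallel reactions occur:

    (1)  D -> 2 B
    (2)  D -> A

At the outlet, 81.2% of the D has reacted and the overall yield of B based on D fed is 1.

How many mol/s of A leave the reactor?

241 mol/s

Yield of B: 2ξ₁ / 772 = 1 → ξ₁ = 386 mol/s.
Conversion of D: 1ξ₁ + 1ξ₂ = 0.812 × 772 = 626.9 → ξ₂ = 240.9 mol/s.
Outlet amounts (n = n₀ + Σ ν·ξ):
  D: 772 − 1(386) − 1(240.9) = 145.1
  B: 0 + 2(386) = 772
  A: 0 + 1(240.9) = 240.9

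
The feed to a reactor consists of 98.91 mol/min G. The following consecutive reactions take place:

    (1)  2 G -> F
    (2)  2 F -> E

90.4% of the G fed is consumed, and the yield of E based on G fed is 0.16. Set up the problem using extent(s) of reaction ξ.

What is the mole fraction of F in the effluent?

Conversion of G: G consumed = 2ξ₁ = 0.904 × 98.91 → ξ₁ = 44.71 mol/min.
Yield of E: 1ξ₂ / 98.91 = 0.16 → ξ₂ = 15.83 mol/min.
Outlet amounts (n = n₀ + Σ ν·ξ):
  G: 98.91 − 2(44.71) = 9.495
  F: 0 + 1(44.71) − 2(15.83) = 13.06
  E: 0 + 1(15.83) = 15.83
Total out = 38.38 mol/min; y_F = 13.06 / 38.38 = 0.3402.

0.34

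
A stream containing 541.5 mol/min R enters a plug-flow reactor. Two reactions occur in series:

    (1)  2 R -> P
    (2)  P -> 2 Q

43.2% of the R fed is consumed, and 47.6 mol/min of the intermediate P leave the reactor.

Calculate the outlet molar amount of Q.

139 mol/min

Conversion of R: R consumed = 2ξ₁ = 0.432 × 541.5 → ξ₁ = 117 mol/min.
P balance: n_P = 0 + 1ξ₁ − 1ξ₂ = 47.6 → ξ₂ = (1·117 − 47.6)/1 = 69.36 mol/min.
Outlet amounts (n = n₀ + Σ ν·ξ):
  R: 541.5 − 2(117) = 307.6
  P: 0 + 1(117) − 1(69.36) = 47.6
  Q: 0 + 2(69.36) = 138.7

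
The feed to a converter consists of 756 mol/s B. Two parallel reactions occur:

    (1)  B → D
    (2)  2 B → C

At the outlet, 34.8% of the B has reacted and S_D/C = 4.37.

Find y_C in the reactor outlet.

0.0578

Conversion of B: B consumed = 0.348 × 756 = 263.1 mol/s = 1ξ₁ + 2ξ₂.
Selectivity: 1ξ₁ / (1ξ₂) = 4.37 → ξ₁ = 4.37 ξ₂.
Substitute: (1·4.37 + 2) ξ₂ = 263.1 → ξ₂ = 41.3 mol/s, ξ₁ = 180.5 mol/s.
Outlet amounts (n = n₀ + Σ ν·ξ):
  B: 756 − 1(180.5) − 2(41.3) = 492.9
  D: 0 + 1(180.5) = 180.5
  C: 0 + 1(41.3) = 41.3
Total out = 714.7 mol/s; y_C = 41.3 / 714.7 = 0.05779.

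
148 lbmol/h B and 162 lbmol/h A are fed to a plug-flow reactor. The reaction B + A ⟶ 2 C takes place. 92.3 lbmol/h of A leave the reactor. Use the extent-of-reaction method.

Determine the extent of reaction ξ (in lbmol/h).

ξ = 69.7 lbmol/h

For A: n = n₀ − 1ξ → 92.3 = 162 − 1ξ, giving ξ = 69.7 lbmol/h.
Outlet amounts (n = n₀ + ν ξ):
  B: 148 − 1(69.7) = 78.3
  A: 162 − 1(69.7) = 92.3
  C: 0 + 2(69.7) = 139.4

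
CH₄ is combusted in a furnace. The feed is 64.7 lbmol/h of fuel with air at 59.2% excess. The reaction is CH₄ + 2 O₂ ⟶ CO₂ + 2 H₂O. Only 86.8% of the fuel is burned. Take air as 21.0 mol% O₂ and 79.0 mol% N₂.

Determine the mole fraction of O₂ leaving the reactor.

0.0896

Stoichiometric O₂ = 2 × 64.7 = 129.4 lbmol/h; O₂ fed = 129.4 × 1.592 = 206 lbmol/h.
N₂ fed = 206 × 79/21 = 775 lbmol/h.
Fuel reacted = 0.868 × 64.7 → ξ = 56.16 lbmol/h.
Outlet (n = n₀ + ν ξ):
  CH₄: 64.7 − 1(56.16) = 8.54
  O₂: 206 − 2(56.16) = 93.69
  N₂: 775 (inert)
  CO₂: 0 + 1(56.16) = 56.16
  H₂O: 0 + 2(56.16) = 112.3
Total out = 1046 lbmol/h; y_O₂ = 93.69 / 1046 = 0.08959.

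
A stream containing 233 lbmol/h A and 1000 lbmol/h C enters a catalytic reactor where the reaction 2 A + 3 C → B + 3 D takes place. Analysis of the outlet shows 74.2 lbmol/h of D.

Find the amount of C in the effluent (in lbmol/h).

For D: n = n₀ + 3ξ → 74.2 = 0 + 3ξ, giving ξ = 24.73 lbmol/h.
Outlet amounts (n = n₀ + ν ξ):
  A: 233 − 2(24.73) = 183.5
  C: 1000 − 3(24.73) = 925.8
  B: 0 + 1(24.73) = 24.73
  D: 0 + 3(24.73) = 74.2

926 lbmol/h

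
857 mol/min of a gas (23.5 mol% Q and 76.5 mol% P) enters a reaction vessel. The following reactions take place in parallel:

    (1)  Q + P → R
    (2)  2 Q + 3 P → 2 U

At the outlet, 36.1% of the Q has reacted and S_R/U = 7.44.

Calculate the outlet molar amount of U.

8.61 mol/min

Conversion of Q: Q consumed = 0.361 × 201.4 = 72.7 mol/min = 1ξ₁ + 2ξ₂.
Selectivity: 1ξ₁ / (2ξ₂) = 7.44 → ξ₁ = 14.88 ξ₂.
Substitute: (1·14.88 + 2) ξ₂ = 72.7 → ξ₂ = 4.307 mol/min, ξ₁ = 64.09 mol/min.
Outlet amounts (n = n₀ + Σ ν·ξ):
  Q: 201.4 − 1(64.09) − 2(4.307) = 128.7
  P: 655.6 − 1(64.09) − 3(4.307) = 578.6
  R: 0 + 1(64.09) = 64.09
  U: 0 + 2(4.307) = 8.614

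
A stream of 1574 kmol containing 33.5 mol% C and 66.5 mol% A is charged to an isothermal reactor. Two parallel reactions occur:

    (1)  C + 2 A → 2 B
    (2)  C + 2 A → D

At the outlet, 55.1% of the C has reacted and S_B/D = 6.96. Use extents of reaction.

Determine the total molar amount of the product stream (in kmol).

1220 kmol

Conversion of C: C consumed = 0.551 × 527.3 = 290.5 kmol = 1ξ₁ + 1ξ₂.
Selectivity: 2ξ₁ / (1ξ₂) = 6.96 → ξ₁ = 3.48 ξ₂.
Substitute: (1·3.48 + 1) ξ₂ = 290.5 → ξ₂ = 64.85 kmol, ξ₁ = 225.7 kmol.
Outlet amounts (n = n₀ + Σ ν·ξ):
  C: 527.3 − 1(225.7) − 1(64.85) = 236.8
  A: 1047 − 2(225.7) − 2(64.85) = 465.6
  B: 0 + 2(225.7) = 451.4
  D: 0 + 1(64.85) = 64.85
Total out = 236.8 + 465.6 + 451.4 + 64.85 = 1219 kmol.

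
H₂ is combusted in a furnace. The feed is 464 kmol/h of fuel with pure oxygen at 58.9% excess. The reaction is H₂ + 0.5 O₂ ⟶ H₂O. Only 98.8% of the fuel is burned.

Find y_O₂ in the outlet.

0.231

Stoichiometric O₂ = 0.5 × 464 = 232 kmol/h; O₂ fed = 232 × 1.589 = 368.6 kmol/h.
Fuel reacted = 0.988 × 464 → ξ = 458.4 kmol/h.
Outlet (n = n₀ + ν ξ):
  H₂: 464 − 1(458.4) = 5.568
  O₂: 368.6 − 0.5(458.4) = 139.4
  H₂O: 0 + 1(458.4) = 458.4
Total out = 603.4 kmol/h; y_O₂ = 139.4 / 603.4 = 0.2311.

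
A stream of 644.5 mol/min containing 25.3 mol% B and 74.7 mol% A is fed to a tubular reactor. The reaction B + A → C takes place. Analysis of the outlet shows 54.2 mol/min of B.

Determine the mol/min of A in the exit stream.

For B: n = n₀ − 1ξ → 54.2 = 163.1 − 1ξ, giving ξ = 108.9 mol/min.
Outlet amounts (n = n₀ + ν ξ):
  B: 163.1 − 1(108.9) = 54.2
  A: 481.4 − 1(108.9) = 372.6
  C: 0 + 1(108.9) = 108.9

373 mol/min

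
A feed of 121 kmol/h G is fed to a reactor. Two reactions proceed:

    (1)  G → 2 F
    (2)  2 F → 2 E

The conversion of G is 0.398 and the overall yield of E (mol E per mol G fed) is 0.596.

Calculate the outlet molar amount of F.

24.2 kmol/h

Conversion of G: G consumed = 1ξ₁ = 0.398 × 121 → ξ₁ = 48.16 kmol/h.
Yield of E: 2ξ₂ / 121 = 0.596 → ξ₂ = 36.06 kmol/h.
Outlet amounts (n = n₀ + Σ ν·ξ):
  G: 121 − 1(48.16) = 72.84
  F: 0 + 2(48.16) − 2(36.06) = 24.2
  E: 0 + 2(36.06) = 72.12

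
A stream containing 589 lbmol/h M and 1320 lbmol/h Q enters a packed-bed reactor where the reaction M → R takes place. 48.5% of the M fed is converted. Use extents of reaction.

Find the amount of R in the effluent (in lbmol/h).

286 lbmol/h

M reacted = 0.485 × 589 = 285.7 lbmol/h; ν_M = −1, so ξ = 285.7/1 = 285.7 lbmol/h.
Outlet amounts (n = n₀ + ν ξ):
  M: 589 − 1(285.7) = 303.3
  R: 0 + 1(285.7) = 285.7
  Q: 1320 (inert)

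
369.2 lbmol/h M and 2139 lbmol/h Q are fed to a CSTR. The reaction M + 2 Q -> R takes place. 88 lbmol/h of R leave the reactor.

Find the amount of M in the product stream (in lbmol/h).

For R: n = n₀ + 1ξ → 88 = 0 + 1ξ, giving ξ = 88 lbmol/h.
Outlet amounts (n = n₀ + ν ξ):
  M: 369.2 − 1(88) = 281.2
  Q: 2139 − 2(88) = 1963
  R: 0 + 1(88) = 88

281 lbmol/h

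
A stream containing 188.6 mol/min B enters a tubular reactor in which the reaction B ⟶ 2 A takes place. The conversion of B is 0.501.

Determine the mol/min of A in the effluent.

189 mol/min

B reacted = 0.501 × 188.6 = 94.49 mol/min; ν_B = −1, so ξ = 94.49/1 = 94.49 mol/min.
Outlet amounts (n = n₀ + ν ξ):
  B: 188.6 − 1(94.49) = 94.11
  A: 0 + 2(94.49) = 189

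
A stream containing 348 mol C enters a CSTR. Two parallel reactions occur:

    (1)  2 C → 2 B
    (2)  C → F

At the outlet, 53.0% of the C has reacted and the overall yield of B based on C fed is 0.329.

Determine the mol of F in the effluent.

Yield of B: 2ξ₁ / 348 = 0.329 → ξ₁ = 57.25 mol.
Conversion of C: 2ξ₁ + 1ξ₂ = 0.53 × 348 = 184.4 → ξ₂ = 69.95 mol.
Outlet amounts (n = n₀ + Σ ν·ξ):
  C: 348 − 2(57.25) − 1(69.95) = 163.6
  B: 0 + 2(57.25) = 114.5
  F: 0 + 1(69.95) = 69.95

69.9 mol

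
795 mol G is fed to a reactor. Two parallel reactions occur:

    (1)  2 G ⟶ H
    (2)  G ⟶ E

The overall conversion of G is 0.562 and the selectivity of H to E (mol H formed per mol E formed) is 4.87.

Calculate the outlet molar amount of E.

41.6 mol

Conversion of G: G consumed = 0.562 × 795 = 446.8 mol = 2ξ₁ + 1ξ₂.
Selectivity: 1ξ₁ / (1ξ₂) = 4.87 → ξ₁ = 4.87 ξ₂.
Substitute: (2·4.87 + 1) ξ₂ = 446.8 → ξ₂ = 41.6 mol, ξ₁ = 202.6 mol.
Outlet amounts (n = n₀ + Σ ν·ξ):
  G: 795 − 2(202.6) − 1(41.6) = 348.2
  H: 0 + 1(202.6) = 202.6
  E: 0 + 1(41.6) = 41.6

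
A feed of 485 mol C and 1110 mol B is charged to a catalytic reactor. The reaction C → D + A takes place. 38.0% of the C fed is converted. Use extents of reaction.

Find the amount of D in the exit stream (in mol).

C reacted = 0.38 × 485 = 184.3 mol; ν_C = −1, so ξ = 184.3/1 = 184.3 mol.
Outlet amounts (n = n₀ + ν ξ):
  C: 485 − 1(184.3) = 300.7
  D: 0 + 1(184.3) = 184.3
  A: 0 + 1(184.3) = 184.3
  B: 1110 (inert)

184 mol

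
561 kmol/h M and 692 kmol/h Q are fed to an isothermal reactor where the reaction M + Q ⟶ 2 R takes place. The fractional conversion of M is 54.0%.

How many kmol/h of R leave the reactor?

M reacted = 0.54 × 561 = 302.9 kmol/h; ν_M = −1, so ξ = 302.9/1 = 302.9 kmol/h.
Outlet amounts (n = n₀ + ν ξ):
  M: 561 − 1(302.9) = 258.1
  Q: 692 − 1(302.9) = 389.1
  R: 0 + 2(302.9) = 605.9

606 kmol/h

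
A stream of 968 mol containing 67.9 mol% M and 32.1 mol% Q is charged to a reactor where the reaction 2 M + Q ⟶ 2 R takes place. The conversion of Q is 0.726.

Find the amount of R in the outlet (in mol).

451 mol

Q reacted = 0.726 × 310.7 = 225.6 mol; ν_Q = −1, so ξ = 225.6/1 = 225.6 mol.
Outlet amounts (n = n₀ + ν ξ):
  M: 657.3 − 2(225.6) = 206.1
  Q: 310.7 − 1(225.6) = 85.14
  R: 0 + 2(225.6) = 451.2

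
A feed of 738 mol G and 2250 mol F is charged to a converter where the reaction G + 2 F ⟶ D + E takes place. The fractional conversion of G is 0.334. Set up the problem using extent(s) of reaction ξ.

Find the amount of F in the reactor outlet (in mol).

1760 mol

G reacted = 0.334 × 738 = 246.5 mol; ν_G = −1, so ξ = 246.5/1 = 246.5 mol.
Outlet amounts (n = n₀ + ν ξ):
  G: 738 − 1(246.5) = 491.5
  F: 2250 − 2(246.5) = 1757
  D: 0 + 1(246.5) = 246.5
  E: 0 + 1(246.5) = 246.5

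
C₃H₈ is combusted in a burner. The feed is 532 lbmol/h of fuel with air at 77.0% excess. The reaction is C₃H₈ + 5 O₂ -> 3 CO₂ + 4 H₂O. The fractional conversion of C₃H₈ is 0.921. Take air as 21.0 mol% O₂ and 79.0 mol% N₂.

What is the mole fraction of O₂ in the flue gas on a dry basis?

0.105

Stoichiometric O₂ = 5 × 532 = 2660 lbmol/h; O₂ fed = 2660 × 1.770 = 4708 lbmol/h.
N₂ fed = 4708 × 79/21 = 17710 lbmol/h.
Fuel reacted = 0.921 × 532 → ξ = 490 lbmol/h.
Outlet (n = n₀ + ν ξ):
  C₃H₈: 532 − 1(490) = 42.03
  O₂: 4708 − 5(490) = 2258
  N₂: 17710 (inert)
  CO₂: 0 + 3(490) = 1470
  H₂O: 0 + 4(490) = 1960
Dry total = 21480 lbmol/h; y_O₂ (dry) = 2258 / 21480 = 0.1051.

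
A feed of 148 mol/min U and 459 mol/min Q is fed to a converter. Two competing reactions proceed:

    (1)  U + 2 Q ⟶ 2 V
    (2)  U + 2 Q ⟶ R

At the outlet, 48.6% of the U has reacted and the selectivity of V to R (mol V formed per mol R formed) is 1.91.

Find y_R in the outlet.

Conversion of U: U consumed = 0.486 × 148 = 71.93 mol/min = 1ξ₁ + 1ξ₂.
Selectivity: 2ξ₁ / (1ξ₂) = 1.91 → ξ₁ = 0.955 ξ₂.
Substitute: (1·0.955 + 1) ξ₂ = 71.93 → ξ₂ = 36.79 mol/min, ξ₁ = 35.14 mol/min.
Outlet amounts (n = n₀ + Σ ν·ξ):
  U: 148 − 1(35.14) − 1(36.79) = 76.07
  Q: 459 − 2(35.14) − 2(36.79) = 315.1
  V: 0 + 2(35.14) = 70.27
  R: 0 + 1(36.79) = 36.79
Total out = 498.3 mol/min; y_R = 36.79 / 498.3 = 0.07384.

0.0738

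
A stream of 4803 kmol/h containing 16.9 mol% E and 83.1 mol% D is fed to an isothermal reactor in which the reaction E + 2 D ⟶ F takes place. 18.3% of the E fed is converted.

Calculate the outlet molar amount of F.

149 kmol/h

E reacted = 0.183 × 811.7 = 148.5 kmol/h; ν_E = −1, so ξ = 148.5/1 = 148.5 kmol/h.
Outlet amounts (n = n₀ + ν ξ):
  E: 811.7 − 1(148.5) = 663.2
  D: 3991 − 2(148.5) = 3694
  F: 0 + 1(148.5) = 148.5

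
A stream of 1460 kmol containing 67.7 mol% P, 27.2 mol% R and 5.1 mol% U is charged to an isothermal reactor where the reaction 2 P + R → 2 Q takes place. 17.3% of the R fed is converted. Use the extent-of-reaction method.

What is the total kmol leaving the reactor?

R reacted = 0.173 × 397.1 = 68.7 kmol; ν_R = −1, so ξ = 68.7/1 = 68.7 kmol.
Outlet amounts (n = n₀ + ν ξ):
  P: 988.4 − 2(68.7) = 851
  R: 397.1 − 1(68.7) = 328.4
  Q: 0 + 2(68.7) = 137.4
  U: 74.46 (inert)
Total out = 851 + 328.4 + 137.4 + 74.46 = 1391 kmol.

1390 kmol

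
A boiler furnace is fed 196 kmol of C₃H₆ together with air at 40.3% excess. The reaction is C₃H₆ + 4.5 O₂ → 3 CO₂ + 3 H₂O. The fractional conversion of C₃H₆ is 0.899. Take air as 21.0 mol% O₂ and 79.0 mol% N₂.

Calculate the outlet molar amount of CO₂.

529 kmol

Stoichiometric O₂ = 4.5 × 196 = 882 kmol; O₂ fed = 882 × 1.403 = 1237 kmol.
N₂ fed = 1237 × 79/21 = 4655 kmol.
Fuel reacted = 0.899 × 196 → ξ = 176.2 kmol.
Outlet (n = n₀ + ν ξ):
  C₃H₆: 196 − 1(176.2) = 19.8
  O₂: 1237 − 4.5(176.2) = 444.5
  N₂: 4655 (inert)
  CO₂: 0 + 3(176.2) = 528.6
  H₂O: 0 + 3(176.2) = 528.6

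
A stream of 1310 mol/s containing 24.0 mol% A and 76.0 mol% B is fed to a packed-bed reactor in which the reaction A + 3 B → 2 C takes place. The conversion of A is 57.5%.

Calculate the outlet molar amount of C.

362 mol/s

A reacted = 0.575 × 314.4 = 180.8 mol/s; ν_A = −1, so ξ = 180.8/1 = 180.8 mol/s.
Outlet amounts (n = n₀ + ν ξ):
  A: 314.4 − 1(180.8) = 133.6
  B: 995.6 − 3(180.8) = 453.3
  C: 0 + 2(180.8) = 361.6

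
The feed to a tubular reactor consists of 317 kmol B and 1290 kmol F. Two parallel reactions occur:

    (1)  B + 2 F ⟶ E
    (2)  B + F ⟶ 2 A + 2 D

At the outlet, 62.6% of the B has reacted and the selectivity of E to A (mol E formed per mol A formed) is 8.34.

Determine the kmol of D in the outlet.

Conversion of B: B consumed = 0.626 × 317 = 198.4 kmol = 1ξ₁ + 1ξ₂.
Selectivity: 1ξ₁ / (2ξ₂) = 8.34 → ξ₁ = 16.68 ξ₂.
Substitute: (1·16.68 + 1) ξ₂ = 198.4 → ξ₂ = 11.22 kmol, ξ₁ = 187.2 kmol.
Outlet amounts (n = n₀ + Σ ν·ξ):
  B: 317 − 1(187.2) − 1(11.22) = 118.6
  F: 1290 − 2(187.2) − 1(11.22) = 904.3
  E: 0 + 1(187.2) = 187.2
  A: 0 + 2(11.22) = 22.45
  D: 0 + 2(11.22) = 22.45

22.4 kmol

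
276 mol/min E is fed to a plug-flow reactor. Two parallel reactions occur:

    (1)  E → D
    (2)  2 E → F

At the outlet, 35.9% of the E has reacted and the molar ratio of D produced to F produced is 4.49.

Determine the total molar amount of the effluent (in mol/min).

261 mol/min

Conversion of E: E consumed = 0.359 × 276 = 99.08 mol/min = 1ξ₁ + 2ξ₂.
Selectivity: 1ξ₁ / (1ξ₂) = 4.49 → ξ₁ = 4.49 ξ₂.
Substitute: (1·4.49 + 2) ξ₂ = 99.08 → ξ₂ = 15.27 mol/min, ξ₁ = 68.55 mol/min.
Outlet amounts (n = n₀ + Σ ν·ξ):
  E: 276 − 1(68.55) − 2(15.27) = 176.9
  D: 0 + 1(68.55) = 68.55
  F: 0 + 1(15.27) = 15.27
Total out = 176.9 + 68.55 + 15.27 = 260.7 mol/min.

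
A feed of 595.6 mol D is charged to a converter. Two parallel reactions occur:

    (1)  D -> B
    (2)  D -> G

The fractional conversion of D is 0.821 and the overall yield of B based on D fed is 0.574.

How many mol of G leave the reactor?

147 mol

Yield of B: 1ξ₁ / 595.6 = 0.574 → ξ₁ = 341.9 mol.
Conversion of D: 1ξ₁ + 1ξ₂ = 0.821 × 595.6 = 489 → ξ₂ = 147.1 mol.
Outlet amounts (n = n₀ + Σ ν·ξ):
  D: 595.6 − 1(341.9) − 1(147.1) = 106.6
  B: 0 + 1(341.9) = 341.9
  G: 0 + 1(147.1) = 147.1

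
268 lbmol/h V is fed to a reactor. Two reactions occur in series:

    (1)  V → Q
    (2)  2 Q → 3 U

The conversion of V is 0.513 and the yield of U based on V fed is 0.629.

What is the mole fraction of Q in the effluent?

Conversion of V: V consumed = 1ξ₁ = 0.513 × 268 → ξ₁ = 137.5 lbmol/h.
Yield of U: 3ξ₂ / 268 = 0.629 → ξ₂ = 56.19 lbmol/h.
Outlet amounts (n = n₀ + Σ ν·ξ):
  V: 268 − 1(137.5) = 130.5
  Q: 0 + 1(137.5) − 2(56.19) = 25.1
  U: 0 + 3(56.19) = 168.6
Total out = 324.2 lbmol/h; y_Q = 25.1 / 324.2 = 0.07743.

0.0774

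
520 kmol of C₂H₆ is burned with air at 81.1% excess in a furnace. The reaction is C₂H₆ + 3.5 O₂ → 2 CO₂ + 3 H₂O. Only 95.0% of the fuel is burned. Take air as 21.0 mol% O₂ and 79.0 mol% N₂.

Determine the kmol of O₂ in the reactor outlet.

1570 kmol

Stoichiometric O₂ = 3.5 × 520 = 1820 kmol; O₂ fed = 1820 × 1.811 = 3296 kmol.
N₂ fed = 3296 × 79/21 = 12400 kmol.
Fuel reacted = 0.95 × 520 → ξ = 494 kmol.
Outlet (n = n₀ + ν ξ):
  C₂H₆: 520 − 1(494) = 26
  O₂: 3296 − 3.5(494) = 1567
  N₂: 12400 (inert)
  CO₂: 0 + 2(494) = 988
  H₂O: 0 + 3(494) = 1482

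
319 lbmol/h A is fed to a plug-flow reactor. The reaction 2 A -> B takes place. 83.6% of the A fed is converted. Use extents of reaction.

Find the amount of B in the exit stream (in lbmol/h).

133 lbmol/h

A reacted = 0.836 × 319 = 266.7 lbmol/h; ν_A = −2, so ξ = 266.7/2 = 133.3 lbmol/h.
Outlet amounts (n = n₀ + ν ξ):
  A: 319 − 2(133.3) = 52.32
  B: 0 + 1(133.3) = 133.3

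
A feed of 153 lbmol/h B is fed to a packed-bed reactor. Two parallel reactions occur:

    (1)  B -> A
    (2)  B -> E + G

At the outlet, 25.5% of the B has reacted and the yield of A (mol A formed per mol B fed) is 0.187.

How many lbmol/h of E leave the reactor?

Yield of A: 1ξ₁ / 153 = 0.187 → ξ₁ = 28.61 lbmol/h.
Conversion of B: 1ξ₁ + 1ξ₂ = 0.255 × 153 = 39.02 → ξ₂ = 10.4 lbmol/h.
Outlet amounts (n = n₀ + Σ ν·ξ):
  B: 153 − 1(28.61) − 1(10.4) = 114
  A: 0 + 1(28.61) = 28.61
  E: 0 + 1(10.4) = 10.4
  G: 0 + 1(10.4) = 10.4

10.4 lbmol/h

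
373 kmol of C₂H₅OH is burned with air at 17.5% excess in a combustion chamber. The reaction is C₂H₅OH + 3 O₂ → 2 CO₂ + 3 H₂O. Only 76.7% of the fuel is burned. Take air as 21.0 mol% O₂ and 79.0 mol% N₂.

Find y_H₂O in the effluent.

0.124

Stoichiometric O₂ = 3 × 373 = 1119 kmol; O₂ fed = 1119 × 1.175 = 1315 kmol.
N₂ fed = 1315 × 79/21 = 4946 kmol.
Fuel reacted = 0.767 × 373 → ξ = 286.1 kmol.
Outlet (n = n₀ + ν ξ):
  C₂H₅OH: 373 − 1(286.1) = 86.91
  O₂: 1315 − 3(286.1) = 456.6
  N₂: 4946 (inert)
  CO₂: 0 + 2(286.1) = 572.2
  H₂O: 0 + 3(286.1) = 858.3
Total out = 6920 kmol; y_H₂O = 858.3 / 6920 = 0.124.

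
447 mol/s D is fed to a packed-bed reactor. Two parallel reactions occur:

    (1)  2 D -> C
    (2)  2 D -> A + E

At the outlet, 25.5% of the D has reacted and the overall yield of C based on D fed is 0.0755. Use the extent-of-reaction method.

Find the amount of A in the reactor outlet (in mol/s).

23.2 mol/s

Yield of C: 1ξ₁ / 447 = 0.0755 → ξ₁ = 33.75 mol/s.
Conversion of D: 2ξ₁ + 2ξ₂ = 0.255 × 447 = 114 → ξ₂ = 23.24 mol/s.
Outlet amounts (n = n₀ + Σ ν·ξ):
  D: 447 − 2(33.75) − 2(23.24) = 333
  C: 0 + 1(33.75) = 33.75
  A: 0 + 1(23.24) = 23.24
  E: 0 + 1(23.24) = 23.24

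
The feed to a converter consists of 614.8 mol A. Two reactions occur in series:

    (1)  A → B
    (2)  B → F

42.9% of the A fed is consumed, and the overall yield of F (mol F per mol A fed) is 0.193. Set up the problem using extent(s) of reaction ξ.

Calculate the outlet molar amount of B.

Conversion of A: A consumed = 1ξ₁ = 0.429 × 614.8 → ξ₁ = 263.7 mol.
Yield of F: 1ξ₂ / 614.8 = 0.193 → ξ₂ = 118.7 mol.
Outlet amounts (n = n₀ + Σ ν·ξ):
  A: 614.8 − 1(263.7) = 351.1
  B: 0 + 1(263.7) − 1(118.7) = 145.1
  F: 0 + 1(118.7) = 118.7

145 mol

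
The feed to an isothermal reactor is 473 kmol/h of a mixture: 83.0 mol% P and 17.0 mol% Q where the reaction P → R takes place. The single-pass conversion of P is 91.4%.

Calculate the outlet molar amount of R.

P reacted = 0.914 × 392.6 = 358.8 kmol/h; ν_P = −1, so ξ = 358.8/1 = 358.8 kmol/h.
Outlet amounts (n = n₀ + ν ξ):
  P: 392.6 − 1(358.8) = 33.76
  R: 0 + 1(358.8) = 358.8
  Q: 80.41 (inert)

359 kmol/h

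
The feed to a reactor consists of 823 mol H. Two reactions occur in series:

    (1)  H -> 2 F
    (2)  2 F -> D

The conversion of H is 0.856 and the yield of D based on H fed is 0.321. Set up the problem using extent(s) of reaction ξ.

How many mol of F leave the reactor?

Conversion of H: H consumed = 1ξ₁ = 0.856 × 823 → ξ₁ = 704.5 mol.
Yield of D: 1ξ₂ / 823 = 0.321 → ξ₂ = 264.2 mol.
Outlet amounts (n = n₀ + Σ ν·ξ):
  H: 823 − 1(704.5) = 118.5
  F: 0 + 2(704.5) − 2(264.2) = 880.6
  D: 0 + 1(264.2) = 264.2

881 mol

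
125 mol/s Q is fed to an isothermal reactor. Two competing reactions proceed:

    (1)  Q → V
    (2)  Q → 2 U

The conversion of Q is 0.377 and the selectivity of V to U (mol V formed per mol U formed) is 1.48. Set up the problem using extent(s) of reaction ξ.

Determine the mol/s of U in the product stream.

Conversion of Q: Q consumed = 0.377 × 125 = 47.12 mol/s = 1ξ₁ + 1ξ₂.
Selectivity: 1ξ₁ / (2ξ₂) = 1.48 → ξ₁ = 2.96 ξ₂.
Substitute: (1·2.96 + 1) ξ₂ = 47.12 → ξ₂ = 11.9 mol/s, ξ₁ = 35.22 mol/s.
Outlet amounts (n = n₀ + Σ ν·ξ):
  Q: 125 − 1(35.22) − 1(11.9) = 77.88
  V: 0 + 1(35.22) = 35.22
  U: 0 + 2(11.9) = 23.8

23.8 mol/s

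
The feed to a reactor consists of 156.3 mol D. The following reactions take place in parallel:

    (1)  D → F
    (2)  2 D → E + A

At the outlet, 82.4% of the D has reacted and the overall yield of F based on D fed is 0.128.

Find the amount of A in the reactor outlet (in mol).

54.4 mol

Yield of F: 1ξ₁ / 156.3 = 0.128 → ξ₁ = 20.01 mol.
Conversion of D: 1ξ₁ + 2ξ₂ = 0.824 × 156.3 = 128.8 → ξ₂ = 54.39 mol.
Outlet amounts (n = n₀ + Σ ν·ξ):
  D: 156.3 − 1(20.01) − 2(54.39) = 27.51
  F: 0 + 1(20.01) = 20.01
  E: 0 + 1(54.39) = 54.39
  A: 0 + 1(54.39) = 54.39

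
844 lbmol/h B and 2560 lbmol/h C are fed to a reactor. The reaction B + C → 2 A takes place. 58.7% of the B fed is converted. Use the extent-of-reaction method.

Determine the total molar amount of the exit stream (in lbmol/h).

3400 lbmol/h

B reacted = 0.587 × 844 = 495.4 lbmol/h; ν_B = −1, so ξ = 495.4/1 = 495.4 lbmol/h.
Outlet amounts (n = n₀ + ν ξ):
  B: 844 − 1(495.4) = 348.6
  C: 2560 − 1(495.4) = 2065
  A: 0 + 2(495.4) = 990.9
Total out = 348.6 + 2065 + 990.9 = 3404 lbmol/h.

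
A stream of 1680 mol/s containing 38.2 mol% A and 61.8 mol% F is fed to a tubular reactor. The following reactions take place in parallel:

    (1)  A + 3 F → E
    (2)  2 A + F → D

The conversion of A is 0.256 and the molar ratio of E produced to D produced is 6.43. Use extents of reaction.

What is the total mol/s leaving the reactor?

Conversion of A: A consumed = 0.256 × 641.8 = 164.3 mol/s = 1ξ₁ + 2ξ₂.
Selectivity: 1ξ₁ / (1ξ₂) = 6.43 → ξ₁ = 6.43 ξ₂.
Substitute: (1·6.43 + 2) ξ₂ = 164.3 → ξ₂ = 19.49 mol/s, ξ₁ = 125.3 mol/s.
Outlet amounts (n = n₀ + Σ ν·ξ):
  A: 641.8 − 1(125.3) − 2(19.49) = 477.5
  F: 1038 − 3(125.3) − 1(19.49) = 642.8
  E: 0 + 1(125.3) = 125.3
  D: 0 + 1(19.49) = 19.49
Total out = 477.5 + 642.8 + 125.3 + 19.49 = 1265 mol/s.

1270 mol/s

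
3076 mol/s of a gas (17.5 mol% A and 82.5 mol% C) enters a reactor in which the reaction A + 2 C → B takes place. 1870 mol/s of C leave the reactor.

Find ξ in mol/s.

ξ = 334 mol/s

For C: n = n₀ − 2ξ → 1870 = 2538 − 2ξ, giving ξ = 333.8 mol/s.
Outlet amounts (n = n₀ + ν ξ):
  A: 538.3 − 1(333.8) = 204.5
  C: 2538 − 2(333.8) = 1870
  B: 0 + 1(333.8) = 333.8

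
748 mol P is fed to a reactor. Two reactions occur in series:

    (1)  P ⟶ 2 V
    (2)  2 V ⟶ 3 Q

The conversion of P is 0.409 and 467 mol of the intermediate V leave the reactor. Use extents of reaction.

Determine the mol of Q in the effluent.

217 mol

Conversion of P: P consumed = 1ξ₁ = 0.409 × 748 → ξ₁ = 305.9 mol.
V balance: n_V = 0 + 2ξ₁ − 2ξ₂ = 467 → ξ₂ = (2·305.9 − 467)/2 = 72.43 mol.
Outlet amounts (n = n₀ + Σ ν·ξ):
  P: 748 − 1(305.9) = 442.1
  V: 0 + 2(305.9) − 2(72.43) = 467
  Q: 0 + 3(72.43) = 217.3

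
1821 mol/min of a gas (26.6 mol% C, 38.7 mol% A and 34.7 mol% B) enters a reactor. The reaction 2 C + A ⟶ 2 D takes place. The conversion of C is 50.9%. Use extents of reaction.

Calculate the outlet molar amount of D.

C reacted = 0.509 × 484.4 = 246.6 mol/min; ν_C = −2, so ξ = 246.6/2 = 123.3 mol/min.
Outlet amounts (n = n₀ + ν ξ):
  C: 484.4 − 2(123.3) = 237.8
  A: 704.7 − 1(123.3) = 581.5
  D: 0 + 2(123.3) = 246.6
  B: 631.9 (inert)

247 mol/min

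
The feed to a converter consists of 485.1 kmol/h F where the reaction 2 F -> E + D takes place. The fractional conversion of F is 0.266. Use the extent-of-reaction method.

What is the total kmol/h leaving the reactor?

485 kmol/h

F reacted = 0.266 × 485.1 = 129 kmol/h; ν_F = −2, so ξ = 129/2 = 64.52 kmol/h.
Outlet amounts (n = n₀ + ν ξ):
  F: 485.1 − 2(64.52) = 356.1
  E: 0 + 1(64.52) = 64.52
  D: 0 + 1(64.52) = 64.52
Total out = 356.1 + 64.52 + 64.52 = 485.1 kmol/h.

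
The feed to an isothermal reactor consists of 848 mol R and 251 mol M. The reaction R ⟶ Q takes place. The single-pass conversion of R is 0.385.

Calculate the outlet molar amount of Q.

R reacted = 0.385 × 848 = 326.5 mol; ν_R = −1, so ξ = 326.5/1 = 326.5 mol.
Outlet amounts (n = n₀ + ν ξ):
  R: 848 − 1(326.5) = 521.5
  Q: 0 + 1(326.5) = 326.5
  M: 251 (inert)

326 mol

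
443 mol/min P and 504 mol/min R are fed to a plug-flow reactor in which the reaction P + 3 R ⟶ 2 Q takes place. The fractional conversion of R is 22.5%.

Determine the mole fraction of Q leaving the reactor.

0.0868

R reacted = 0.225 × 504 = 113.4 mol/min; ν_R = −3, so ξ = 113.4/3 = 37.8 mol/min.
Outlet amounts (n = n₀ + ν ξ):
  P: 443 − 1(37.8) = 405.2
  R: 504 − 3(37.8) = 390.6
  Q: 0 + 2(37.8) = 75.6
Total out = 871.4 mol/min; y_Q = 75.6 / 871.4 = 0.08676.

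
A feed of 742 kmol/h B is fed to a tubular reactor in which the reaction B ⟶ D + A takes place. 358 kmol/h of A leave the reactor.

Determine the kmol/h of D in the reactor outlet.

For A: n = n₀ + 1ξ → 358 = 0 + 1ξ, giving ξ = 358 kmol/h.
Outlet amounts (n = n₀ + ν ξ):
  B: 742 − 1(358) = 384
  D: 0 + 1(358) = 358
  A: 0 + 1(358) = 358

358 kmol/h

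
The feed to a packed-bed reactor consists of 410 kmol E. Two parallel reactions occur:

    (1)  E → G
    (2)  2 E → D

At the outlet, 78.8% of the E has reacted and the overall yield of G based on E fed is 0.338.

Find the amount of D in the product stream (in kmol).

Yield of G: 1ξ₁ / 410 = 0.338 → ξ₁ = 138.6 kmol.
Conversion of E: 1ξ₁ + 2ξ₂ = 0.788 × 410 = 323.1 → ξ₂ = 92.25 kmol.
Outlet amounts (n = n₀ + Σ ν·ξ):
  E: 410 − 1(138.6) − 2(92.25) = 86.92
  G: 0 + 1(138.6) = 138.6
  D: 0 + 1(92.25) = 92.25

92.3 kmol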